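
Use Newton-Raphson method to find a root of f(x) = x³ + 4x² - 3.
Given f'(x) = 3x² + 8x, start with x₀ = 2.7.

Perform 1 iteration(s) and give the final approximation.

f(x) = x³ + 4x² - 3
f'(x) = 3x² + 8x
x₀ = 2.7

Newton-Raphson formula: x_{n+1} = x_n - f(x_n)/f'(x_n)

Iteration 1:
  f(2.700000) = 45.843000
  f'(2.700000) = 43.470000
  x_1 = 2.700000 - 45.843000/43.470000 = 1.645411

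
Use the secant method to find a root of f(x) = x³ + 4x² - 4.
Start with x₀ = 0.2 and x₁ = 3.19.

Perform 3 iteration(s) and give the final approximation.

f(x) = x³ + 4x² - 4
x₀ = 0.2, x₁ = 3.19

Secant formula: x_{n+1} = x_n - f(x_n)(x_n - x_{n-1})/(f(x_n) - f(x_{n-1}))

Iteration 1:
  f(0.200000) = -3.832000
  f(3.190000) = 69.166159
  x_2 = 3.190000 - 69.166159×(3.190000 - 0.200000)/(69.166159 - (-3.832000))
       = 0.356958
Iteration 2:
  f(3.190000) = 69.166159
  f(0.356958) = -3.444839
  x_3 = 0.356958 - (-3.444839)×(0.356958 - 3.190000)/(-3.444839 - 69.166159)
       = 0.491365
Iteration 3:
  f(0.356958) = -3.444839
  f(0.491365) = -2.915608
  x_4 = 0.491365 - (-2.915608)×(0.491365 - 0.356958)/(-2.915608 - (-3.444839))
       = 1.231828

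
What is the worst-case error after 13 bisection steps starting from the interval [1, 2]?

Bisection error bound: |error| ≤ (b-a)/2^n
|error| ≤ (2 - 1)/2^13 = 1/2^13
|error| ≤ 0.0001220703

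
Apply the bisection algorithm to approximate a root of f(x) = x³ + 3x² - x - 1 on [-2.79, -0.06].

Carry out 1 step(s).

f(x) = x³ + 3x² - x - 1
Initial interval: [-2.79, -0.06]

Iteration 1:
  c_1 = (-2.790000 + (-0.060000))/2 = -1.425000
  f(c_1) = f(-1.425000) = 3.623234
  f(a) × f(c) ≥ 0, new interval: [-1.425000, -0.060000]

After 1 iteration(s), the approximation is c_1 = -1.425000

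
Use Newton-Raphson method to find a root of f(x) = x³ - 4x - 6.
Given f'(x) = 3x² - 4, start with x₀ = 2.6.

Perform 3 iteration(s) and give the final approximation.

f(x) = x³ - 4x - 6
f'(x) = 3x² - 4
x₀ = 2.6

Newton-Raphson formula: x_{n+1} = x_n - f(x_n)/f'(x_n)

Iteration 1:
  f(2.600000) = 1.176000
  f'(2.600000) = 16.280000
  x_1 = 2.600000 - 1.176000/16.280000 = 2.527764
Iteration 2:
  f(2.527764) = 0.040324
  f'(2.527764) = 15.168774
  x_2 = 2.527764 - 0.040324/15.168774 = 2.525106
Iteration 3:
  f(2.525106) = 0.000054
  f'(2.525106) = 15.128478
  x_3 = 2.525106 - 0.000054/15.128478 = 2.525102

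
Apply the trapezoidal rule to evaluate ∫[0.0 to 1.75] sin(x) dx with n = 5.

f(x) = sin(x)
a = 0.0, b = 1.75, n = 5
h = (b - a)/n = 0.350000

Trapezoidal rule: (h/2)[f(x₀) + 2f(x₁) + 2f(x₂) + ... + f(xₙ)]

x_0 = 0.0000, f(x_0) = 0.000000, coefficient = 1
x_1 = 0.3500, f(x_1) = 0.342898, coefficient = 2
x_2 = 0.7000, f(x_2) = 0.644218, coefficient = 2
x_3 = 1.0500, f(x_3) = 0.867423, coefficient = 2
x_4 = 1.4000, f(x_4) = 0.985450, coefficient = 2
x_5 = 1.7500, f(x_5) = 0.983986, coefficient = 1

I ≈ (0.350000/2) × 6.663963 = 1.166193
Exact value: 1.178246
Error: 0.012053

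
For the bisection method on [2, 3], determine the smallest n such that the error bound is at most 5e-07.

We need (b-a)/2^n ≤ 5e-07
(3 - 2)/2^n ≤ 5e-07
1/2^n ≤ 5e-07
2^n ≥ 2000000
n ≥ log₂(2000000) = 20.93
n ≥ 21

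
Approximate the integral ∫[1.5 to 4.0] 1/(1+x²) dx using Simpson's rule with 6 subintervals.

f(x) = 1/(1+x²)
a = 1.5, b = 4.0, n = 6
h = (b - a)/n = 0.416667

Simpson's rule: (h/3)[f(x₀) + 4f(x₁) + 2f(x₂) + ... + f(xₙ)]

x_0 = 1.5000, f(x_0) = 0.307692, coefficient = 1
x_1 = 1.9167, f(x_1) = 0.213967, coefficient = 4
x_2 = 2.3333, f(x_2) = 0.155172, coefficient = 2
x_3 = 2.7500, f(x_3) = 0.116788, coefficient = 4
x_4 = 3.1667, f(x_4) = 0.090680, coefficient = 2
x_5 = 3.5833, f(x_5) = 0.072253, coefficient = 4
x_6 = 4.0000, f(x_6) = 0.058824, coefficient = 1

I ≈ (0.416667/3) × 2.470255 = 0.343091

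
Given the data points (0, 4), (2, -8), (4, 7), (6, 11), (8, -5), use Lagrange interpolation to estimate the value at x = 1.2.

Lagrange interpolation formula:
P(x) = Σ yᵢ × Lᵢ(x)
where Lᵢ(x) = Π_{j≠i} (x - xⱼ)/(xᵢ - xⱼ)

L_0(1.2) = (1.2 - 2)/(0 - 2) × (1.2 - 4)/(0 - 4) × (1.2 - 6)/(0 - 6) × (1.2 - 8)/(0 - 8) = 0.190400
L_1(1.2) = (1.2 - 0)/(2 - 0) × (1.2 - 4)/(2 - 4) × (1.2 - 6)/(2 - 6) × (1.2 - 8)/(2 - 8) = 1.142400
L_2(1.2) = (1.2 - 0)/(4 - 0) × (1.2 - 2)/(4 - 2) × (1.2 - 6)/(4 - 6) × (1.2 - 8)/(4 - 8) = -0.489600
L_3(1.2) = (1.2 - 0)/(6 - 0) × (1.2 - 2)/(6 - 2) × (1.2 - 4)/(6 - 4) × (1.2 - 8)/(6 - 8) = 0.190400
L_4(1.2) = (1.2 - 0)/(8 - 0) × (1.2 - 2)/(8 - 2) × (1.2 - 4)/(8 - 4) × (1.2 - 6)/(8 - 6) = -0.033600

P(1.2) = 4×L_0(1.2) + (-8)×L_1(1.2) + 7×L_2(1.2) + 11×L_3(1.2) + (-5)×L_4(1.2)
P(1.2) = -9.542400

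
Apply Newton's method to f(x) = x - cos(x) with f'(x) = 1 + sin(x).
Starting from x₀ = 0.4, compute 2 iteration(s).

f(x) = x - cos(x)
f'(x) = 1 + sin(x)
x₀ = 0.4

Newton-Raphson formula: x_{n+1} = x_n - f(x_n)/f'(x_n)

Iteration 1:
  f(0.400000) = -0.521061
  f'(0.400000) = 1.389418
  x_1 = 0.400000 - (-0.521061)/1.389418 = 0.775021
Iteration 2:
  f(0.775021) = 0.060615
  f'(0.775021) = 1.699731
  x_2 = 0.775021 - 0.060615/1.699731 = 0.739360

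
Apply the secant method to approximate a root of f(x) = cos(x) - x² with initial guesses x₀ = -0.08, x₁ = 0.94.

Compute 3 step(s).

f(x) = cos(x) - x²
x₀ = -0.08, x₁ = 0.94

Secant formula: x_{n+1} = x_n - f(x_n)(x_n - x_{n-1})/(f(x_n) - f(x_{n-1}))

Iteration 1:
  f(-0.080000) = 0.990402
  f(0.940000) = -0.293812
  x_2 = 0.940000 - (-0.293812)×(0.940000 - (-0.080000))/(-0.293812 - 0.990402)
       = 0.706637
Iteration 2:
  f(0.940000) = -0.293812
  f(0.706637) = 0.261214
  x_3 = 0.706637 - 0.261214×(0.706637 - 0.940000)/(0.261214 - (-0.293812))
       = 0.816465
Iteration 3:
  f(0.706637) = 0.261214
  f(0.816465) = 0.018185
  x_4 = 0.816465 - 0.018185×(0.816465 - 0.706637)/(0.018185 - 0.261214)
       = 0.824684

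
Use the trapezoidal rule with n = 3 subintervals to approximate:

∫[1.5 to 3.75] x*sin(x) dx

f(x) = x*sin(x)
a = 1.5, b = 3.75, n = 3
h = (b - a)/n = 0.750000

Trapezoidal rule: (h/2)[f(x₀) + 2f(x₁) + 2f(x₂) + ... + f(xₙ)]

x_0 = 1.5000, f(x_0) = 1.496242, coefficient = 1
x_1 = 2.2500, f(x_1) = 1.750665, coefficient = 2
x_2 = 3.0000, f(x_2) = 0.423360, coefficient = 2
x_3 = 3.7500, f(x_3) = -2.143355, coefficient = 1

I ≈ (0.750000/2) × 3.700937 = 1.387851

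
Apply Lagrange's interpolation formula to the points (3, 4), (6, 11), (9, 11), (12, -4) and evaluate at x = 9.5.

Lagrange interpolation formula:
P(x) = Σ yᵢ × Lᵢ(x)
where Lᵢ(x) = Π_{j≠i} (x - xⱼ)/(xᵢ - xⱼ)

L_0(9.5) = (9.5 - 6)/(3 - 6) × (9.5 - 9)/(3 - 9) × (9.5 - 12)/(3 - 12) = 0.027006
L_1(9.5) = (9.5 - 3)/(6 - 3) × (9.5 - 9)/(6 - 9) × (9.5 - 12)/(6 - 12) = -0.150463
L_2(9.5) = (9.5 - 3)/(9 - 3) × (9.5 - 6)/(9 - 6) × (9.5 - 12)/(9 - 12) = 1.053241
L_3(9.5) = (9.5 - 3)/(12 - 3) × (9.5 - 6)/(12 - 6) × (9.5 - 9)/(12 - 9) = 0.070216

P(9.5) = 4×L_0(9.5) + 11×L_1(9.5) + 11×L_2(9.5) + (-4)×L_3(9.5)
P(9.5) = 9.757716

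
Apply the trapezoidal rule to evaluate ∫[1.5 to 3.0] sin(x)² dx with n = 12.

f(x) = sin(x)²
a = 1.5, b = 3.0, n = 12
h = (b - a)/n = 0.125000

Trapezoidal rule: (h/2)[f(x₀) + 2f(x₁) + 2f(x₂) + ... + f(xₙ)]

x_0 = 1.5000, f(x_0) = 0.994996, coefficient = 1
x_1 = 1.6250, f(x_1) = 0.997065, coefficient = 2
x_2 = 1.7500, f(x_2) = 0.968228, coefficient = 2
x_3 = 1.8750, f(x_3) = 0.910280, coefficient = 2
x_4 = 2.0000, f(x_4) = 0.826822, coefficient = 2
x_5 = 2.1250, f(x_5) = 0.723044, coefficient = 2
x_6 = 2.2500, f(x_6) = 0.605398, coefficient = 2
x_7 = 2.3750, f(x_7) = 0.481199, coefficient = 2
x_8 = 2.5000, f(x_8) = 0.358169, coefficient = 2
x_9 = 2.6250, f(x_9) = 0.243957, coefficient = 2
x_10 = 2.7500, f(x_10) = 0.145665, coefficient = 2
x_11 = 2.8750, f(x_11) = 0.069404, coefficient = 2
x_12 = 3.0000, f(x_12) = 0.019915, coefficient = 1

I ≈ (0.125000/2) × 13.673372 = 0.854586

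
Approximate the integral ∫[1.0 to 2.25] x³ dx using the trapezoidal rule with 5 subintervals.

f(x) = x³
a = 1.0, b = 2.25, n = 5
h = (b - a)/n = 0.250000

Trapezoidal rule: (h/2)[f(x₀) + 2f(x₁) + 2f(x₂) + ... + f(xₙ)]

x_0 = 1.0000, f(x_0) = 1.000000, coefficient = 1
x_1 = 1.2500, f(x_1) = 1.953125, coefficient = 2
x_2 = 1.5000, f(x_2) = 3.375000, coefficient = 2
x_3 = 1.7500, f(x_3) = 5.359375, coefficient = 2
x_4 = 2.0000, f(x_4) = 8.000000, coefficient = 2
x_5 = 2.2500, f(x_5) = 11.390625, coefficient = 1

I ≈ (0.250000/2) × 49.765625 = 6.220703
Exact value: 6.157227
Error: 0.063477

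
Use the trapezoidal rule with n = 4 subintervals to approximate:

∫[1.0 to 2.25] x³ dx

f(x) = x³
a = 1.0, b = 2.25, n = 4
h = (b - a)/n = 0.312500

Trapezoidal rule: (h/2)[f(x₀) + 2f(x₁) + 2f(x₂) + ... + f(xₙ)]

x_0 = 1.0000, f(x_0) = 1.000000, coefficient = 1
x_1 = 1.3125, f(x_1) = 2.260986, coefficient = 2
x_2 = 1.6250, f(x_2) = 4.291016, coefficient = 2
x_3 = 1.9375, f(x_3) = 7.273193, coefficient = 2
x_4 = 2.2500, f(x_4) = 11.390625, coefficient = 1

I ≈ (0.312500/2) × 40.041016 = 6.256409
Exact value: 6.157227
Error: 0.099182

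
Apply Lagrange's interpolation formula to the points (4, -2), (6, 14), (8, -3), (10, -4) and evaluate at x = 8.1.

Lagrange interpolation formula:
P(x) = Σ yᵢ × Lᵢ(x)
where Lᵢ(x) = Π_{j≠i} (x - xⱼ)/(xᵢ - xⱼ)

L_0(8.1) = (8.1 - 6)/(4 - 6) × (8.1 - 8)/(4 - 8) × (8.1 - 10)/(4 - 10) = 0.008312
L_1(8.1) = (8.1 - 4)/(6 - 4) × (8.1 - 8)/(6 - 8) × (8.1 - 10)/(6 - 10) = -0.048687
L_2(8.1) = (8.1 - 4)/(8 - 4) × (8.1 - 6)/(8 - 6) × (8.1 - 10)/(8 - 10) = 1.022437
L_3(8.1) = (8.1 - 4)/(10 - 4) × (8.1 - 6)/(10 - 6) × (8.1 - 8)/(10 - 8) = 0.017937

P(8.1) = (-2)×L_0(8.1) + 14×L_1(8.1) + (-3)×L_2(8.1) + (-4)×L_3(8.1)
P(8.1) = -3.837312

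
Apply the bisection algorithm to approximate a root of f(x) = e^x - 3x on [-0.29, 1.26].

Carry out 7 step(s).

f(x) = e^x - 3x
Initial interval: [-0.29, 1.26]

Iteration 1:
  c_1 = (-0.290000 + 1.260000)/2 = 0.485000
  f(c_1) = f(0.485000) = 0.169175
  f(a) × f(c) ≥ 0, new interval: [0.485000, 1.260000]
Iteration 2:
  c_2 = (0.485000 + 1.260000)/2 = 0.872500
  f(c_2) = f(0.872500) = -0.224614
  f(a) × f(c) < 0, new interval: [0.485000, 0.872500]
Iteration 3:
  c_3 = (0.485000 + 0.872500)/2 = 0.678750
  f(c_3) = f(0.678750) = -0.064838
  f(a) × f(c) < 0, new interval: [0.485000, 0.678750]
Iteration 4:
  c_4 = (0.485000 + 0.678750)/2 = 0.581875
  f(c_4) = f(0.581875) = 0.043765
  f(a) × f(c) ≥ 0, new interval: [0.581875, 0.678750]
Iteration 5:
  c_5 = (0.581875 + 0.678750)/2 = 0.630312
  f(c_5) = f(0.630312) = -0.012740
  f(a) × f(c) < 0, new interval: [0.581875, 0.630312]
Iteration 6:
  c_6 = (0.581875 + 0.630312)/2 = 0.606094
  f(c_6) = f(0.606094) = 0.014975
  f(a) × f(c) ≥ 0, new interval: [0.606094, 0.630312]
Iteration 7:
  c_7 = (0.606094 + 0.630312)/2 = 0.618203
  f(c_7) = f(0.618203) = 0.000981
  f(a) × f(c) ≥ 0, new interval: [0.618203, 0.630312]

After 7 iteration(s), the approximation is c_7 = 0.618203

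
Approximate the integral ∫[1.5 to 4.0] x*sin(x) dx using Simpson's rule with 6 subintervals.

f(x) = x*sin(x)
a = 1.5, b = 4.0, n = 6
h = (b - a)/n = 0.416667

Simpson's rule: (h/3)[f(x₀) + 4f(x₁) + 2f(x₂) + ... + f(xₙ)]

x_0 = 1.5000, f(x_0) = 1.496242, coefficient = 1
x_1 = 1.9167, f(x_1) = 1.803163, coefficient = 4
x_2 = 2.3333, f(x_2) = 1.687200, coefficient = 2
x_3 = 2.7500, f(x_3) = 1.049568, coefficient = 4
x_4 = 3.1667, f(x_4) = -0.079393, coefficient = 2
x_5 = 3.5833, f(x_5) = -1.531924, coefficient = 4
x_6 = 4.0000, f(x_6) = -3.027210, coefficient = 1

I ≈ (0.416667/3) × 6.967875 = 0.967760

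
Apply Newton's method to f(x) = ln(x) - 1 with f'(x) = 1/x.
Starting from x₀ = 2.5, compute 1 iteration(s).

f(x) = ln(x) - 1
f'(x) = 1/x
x₀ = 2.5

Newton-Raphson formula: x_{n+1} = x_n - f(x_n)/f'(x_n)

Iteration 1:
  f(2.500000) = -0.083709
  f'(2.500000) = 0.400000
  x_1 = 2.500000 - (-0.083709)/0.400000 = 2.709273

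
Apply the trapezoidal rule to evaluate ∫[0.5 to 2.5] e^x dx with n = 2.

f(x) = e^x
a = 0.5, b = 2.5, n = 2
h = (b - a)/n = 1.000000

Trapezoidal rule: (h/2)[f(x₀) + 2f(x₁) + 2f(x₂) + ... + f(xₙ)]

x_0 = 0.5000, f(x_0) = 1.648721, coefficient = 1
x_1 = 1.5000, f(x_1) = 4.481689, coefficient = 2
x_2 = 2.5000, f(x_2) = 12.182494, coefficient = 1

I ≈ (1.000000/2) × 22.794593 = 11.397297
Exact value: 10.533773
Error: 0.863524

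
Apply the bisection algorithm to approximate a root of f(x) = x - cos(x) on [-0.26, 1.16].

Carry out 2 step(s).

f(x) = x - cos(x)
Initial interval: [-0.26, 1.16]

Iteration 1:
  c_1 = (-0.260000 + 1.160000)/2 = 0.450000
  f(c_1) = f(0.450000) = -0.450447
  f(a) × f(c) ≥ 0, new interval: [0.450000, 1.160000]
Iteration 2:
  c_2 = (0.450000 + 1.160000)/2 = 0.805000
  f(c_2) = f(0.805000) = 0.111889
  f(a) × f(c) < 0, new interval: [0.450000, 0.805000]

After 2 iteration(s), the approximation is c_2 = 0.805000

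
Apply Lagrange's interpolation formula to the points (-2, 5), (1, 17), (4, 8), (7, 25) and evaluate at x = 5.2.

Lagrange interpolation formula:
P(x) = Σ yᵢ × Lᵢ(x)
where Lᵢ(x) = Π_{j≠i} (x - xⱼ)/(xᵢ - xⱼ)

L_0(5.2) = (5.2 - 1)/(-2 - 1) × (5.2 - 4)/(-2 - 4) × (5.2 - 7)/(-2 - 7) = 0.056000
L_1(5.2) = (5.2 - (-2))/(1 - (-2)) × (5.2 - 4)/(1 - 4) × (5.2 - 7)/(1 - 7) = -0.288000
L_2(5.2) = (5.2 - (-2))/(4 - (-2)) × (5.2 - 1)/(4 - 1) × (5.2 - 7)/(4 - 7) = 1.008000
L_3(5.2) = (5.2 - (-2))/(7 - (-2)) × (5.2 - 1)/(7 - 1) × (5.2 - 4)/(7 - 4) = 0.224000

P(5.2) = 5×L_0(5.2) + 17×L_1(5.2) + 8×L_2(5.2) + 25×L_3(5.2)
P(5.2) = 9.048000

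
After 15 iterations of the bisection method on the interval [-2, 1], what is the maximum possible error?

Bisection error bound: |error| ≤ (b-a)/2^n
|error| ≤ (1 - (-2))/2^15 = 3/2^15
|error| ≤ 0.0000915527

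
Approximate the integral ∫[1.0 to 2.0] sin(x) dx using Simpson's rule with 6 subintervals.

f(x) = sin(x)
a = 1.0, b = 2.0, n = 6
h = (b - a)/n = 0.166667

Simpson's rule: (h/3)[f(x₀) + 4f(x₁) + 2f(x₂) + ... + f(xₙ)]

x_0 = 1.0000, f(x_0) = 0.841471, coefficient = 1
x_1 = 1.1667, f(x_1) = 0.919445, coefficient = 4
x_2 = 1.3333, f(x_2) = 0.971938, coefficient = 2
x_3 = 1.5000, f(x_3) = 0.997495, coefficient = 4
x_4 = 1.6667, f(x_4) = 0.995408, coefficient = 2
x_5 = 1.8333, f(x_5) = 0.965735, coefficient = 4
x_6 = 2.0000, f(x_6) = 0.909297, coefficient = 1

I ≈ (0.166667/3) × 17.216159 = 0.956453
Exact value: 0.956449
Error: 0.000004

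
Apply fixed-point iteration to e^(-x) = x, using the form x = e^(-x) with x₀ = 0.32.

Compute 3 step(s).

Equation: e^(-x) = x
Fixed-point form: x = e^(-x)
x₀ = 0.32

x_1 = g(0.320000) = 0.726149
x_2 = g(0.726149) = 0.483768
x_3 = g(0.483768) = 0.616456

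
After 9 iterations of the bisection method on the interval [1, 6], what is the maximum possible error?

Bisection error bound: |error| ≤ (b-a)/2^n
|error| ≤ (6 - 1)/2^9 = 5/2^9
|error| ≤ 0.0097656250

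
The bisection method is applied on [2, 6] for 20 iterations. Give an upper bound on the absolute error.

Bisection error bound: |error| ≤ (b-a)/2^n
|error| ≤ (6 - 2)/2^20 = 4/2^20
|error| ≤ 0.0000038147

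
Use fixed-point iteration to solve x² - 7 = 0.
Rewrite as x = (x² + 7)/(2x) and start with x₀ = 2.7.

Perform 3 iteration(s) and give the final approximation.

Equation: x² - 7 = 0
Fixed-point form: x = (x² + 7)/(2x)
x₀ = 2.7

x_1 = g(2.700000) = 2.646296
x_2 = g(2.646296) = 2.645751
x_3 = g(2.645751) = 2.645751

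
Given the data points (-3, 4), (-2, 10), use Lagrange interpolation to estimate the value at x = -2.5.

Lagrange interpolation formula:
P(x) = Σ yᵢ × Lᵢ(x)
where Lᵢ(x) = Π_{j≠i} (x - xⱼ)/(xᵢ - xⱼ)

L_0(-2.5) = (-2.5 - (-2))/(-3 - (-2)) = 0.500000
L_1(-2.5) = (-2.5 - (-3))/(-2 - (-3)) = 0.500000

P(-2.5) = 4×L_0(-2.5) + 10×L_1(-2.5)
P(-2.5) = 7.000000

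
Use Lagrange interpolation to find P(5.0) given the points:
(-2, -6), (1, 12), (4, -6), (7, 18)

Lagrange interpolation formula:
P(x) = Σ yᵢ × Lᵢ(x)
where Lᵢ(x) = Π_{j≠i} (x - xⱼ)/(xᵢ - xⱼ)

L_0(5.0) = (5.0 - 1)/(-2 - 1) × (5.0 - 4)/(-2 - 4) × (5.0 - 7)/(-2 - 7) = 0.049383
L_1(5.0) = (5.0 - (-2))/(1 - (-2)) × (5.0 - 4)/(1 - 4) × (5.0 - 7)/(1 - 7) = -0.259259
L_2(5.0) = (5.0 - (-2))/(4 - (-2)) × (5.0 - 1)/(4 - 1) × (5.0 - 7)/(4 - 7) = 1.037037
L_3(5.0) = (5.0 - (-2))/(7 - (-2)) × (5.0 - 1)/(7 - 1) × (5.0 - 4)/(7 - 4) = 0.172840

P(5.0) = (-6)×L_0(5.0) + 12×L_1(5.0) + (-6)×L_2(5.0) + 18×L_3(5.0)
P(5.0) = -6.518519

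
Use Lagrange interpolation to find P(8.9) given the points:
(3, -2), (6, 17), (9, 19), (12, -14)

Lagrange interpolation formula:
P(x) = Σ yᵢ × Lᵢ(x)
where Lᵢ(x) = Π_{j≠i} (x - xⱼ)/(xᵢ - xⱼ)

L_0(8.9) = (8.9 - 6)/(3 - 6) × (8.9 - 9)/(3 - 9) × (8.9 - 12)/(3 - 12) = -0.005549
L_1(8.9) = (8.9 - 3)/(6 - 3) × (8.9 - 9)/(6 - 9) × (8.9 - 12)/(6 - 12) = 0.033870
L_2(8.9) = (8.9 - 3)/(9 - 3) × (8.9 - 6)/(9 - 6) × (8.9 - 12)/(9 - 12) = 0.982241
L_3(8.9) = (8.9 - 3)/(12 - 3) × (8.9 - 6)/(12 - 6) × (8.9 - 9)/(12 - 9) = -0.010562

P(8.9) = (-2)×L_0(8.9) + 17×L_1(8.9) + 19×L_2(8.9) + (-14)×L_3(8.9)
P(8.9) = 19.397333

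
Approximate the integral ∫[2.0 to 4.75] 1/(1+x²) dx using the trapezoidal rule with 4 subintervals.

f(x) = 1/(1+x²)
a = 2.0, b = 4.75, n = 4
h = (b - a)/n = 0.687500

Trapezoidal rule: (h/2)[f(x₀) + 2f(x₁) + 2f(x₂) + ... + f(xₙ)]

x_0 = 2.0000, f(x_0) = 0.200000, coefficient = 1
x_1 = 2.6875, f(x_1) = 0.121615, coefficient = 2
x_2 = 3.3750, f(x_2) = 0.080706, coefficient = 2
x_3 = 4.0625, f(x_3) = 0.057130, coefficient = 2
x_4 = 4.7500, f(x_4) = 0.042440, coefficient = 1

I ≈ (0.687500/2) × 0.761343 = 0.261712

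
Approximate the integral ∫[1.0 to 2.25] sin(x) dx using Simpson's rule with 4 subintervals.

f(x) = sin(x)
a = 1.0, b = 2.25, n = 4
h = (b - a)/n = 0.312500

Simpson's rule: (h/3)[f(x₀) + 4f(x₁) + 2f(x₂) + ... + f(xₙ)]

x_0 = 1.0000, f(x_0) = 0.841471, coefficient = 1
x_1 = 1.3125, f(x_1) = 0.966827, coefficient = 4
x_2 = 1.6250, f(x_2) = 0.998531, coefficient = 2
x_3 = 1.9375, f(x_3) = 0.933514, coefficient = 4
x_4 = 2.2500, f(x_4) = 0.778073, coefficient = 1

I ≈ (0.312500/3) × 11.217970 = 1.168539
Exact value: 1.168476
Error: 0.000063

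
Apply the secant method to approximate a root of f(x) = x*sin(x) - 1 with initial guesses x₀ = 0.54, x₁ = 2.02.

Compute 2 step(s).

f(x) = x*sin(x) - 1
x₀ = 0.54, x₁ = 2.02

Secant formula: x_{n+1} = x_n - f(x_n)(x_n - x_{n-1})/(f(x_n) - f(x_{n-1}))

Iteration 1:
  f(0.540000) = -0.722367
  f(2.020000) = 0.819602
  x_2 = 2.020000 - 0.819602×(2.020000 - 0.540000)/(0.819602 - (-0.722367))
       = 1.233336
Iteration 2:
  f(2.020000) = 0.819602
  f(1.233336) = 0.163774
  x_3 = 1.233336 - 0.163774×(1.233336 - 2.020000)/(0.163774 - 0.819602)
       = 1.036889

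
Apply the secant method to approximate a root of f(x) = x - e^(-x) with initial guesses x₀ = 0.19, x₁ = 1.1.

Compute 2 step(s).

f(x) = x - e^(-x)
x₀ = 0.19, x₁ = 1.1

Secant formula: x_{n+1} = x_n - f(x_n)(x_n - x_{n-1})/(f(x_n) - f(x_{n-1}))

Iteration 1:
  f(0.190000) = -0.636959
  f(1.100000) = 0.767129
  x_2 = 1.100000 - 0.767129×(1.100000 - 0.190000)/(0.767129 - (-0.636959))
       = 0.602818
Iteration 2:
  f(1.100000) = 0.767129
  f(0.602818) = 0.055551
  x_3 = 0.602818 - 0.055551×(0.602818 - 1.100000)/(0.055551 - 0.767129)
       = 0.564005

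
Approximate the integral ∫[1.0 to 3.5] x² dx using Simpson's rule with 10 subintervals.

f(x) = x²
a = 1.0, b = 3.5, n = 10
h = (b - a)/n = 0.250000

Simpson's rule: (h/3)[f(x₀) + 4f(x₁) + 2f(x₂) + ... + f(xₙ)]

x_0 = 1.0000, f(x_0) = 1.000000, coefficient = 1
x_1 = 1.2500, f(x_1) = 1.562500, coefficient = 4
x_2 = 1.5000, f(x_2) = 2.250000, coefficient = 2
x_3 = 1.7500, f(x_3) = 3.062500, coefficient = 4
x_4 = 2.0000, f(x_4) = 4.000000, coefficient = 2
x_5 = 2.2500, f(x_5) = 5.062500, coefficient = 4
x_6 = 2.5000, f(x_6) = 6.250000, coefficient = 2
x_7 = 2.7500, f(x_7) = 7.562500, coefficient = 4
x_8 = 3.0000, f(x_8) = 9.000000, coefficient = 2
x_9 = 3.2500, f(x_9) = 10.562500, coefficient = 4
x_10 = 3.5000, f(x_10) = 12.250000, coefficient = 1

I ≈ (0.250000/3) × 167.500000 = 13.958333
Exact value: 13.958333
Error: 0.000000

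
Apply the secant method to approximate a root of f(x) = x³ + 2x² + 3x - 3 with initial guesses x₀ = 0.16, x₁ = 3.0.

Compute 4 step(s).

f(x) = x³ + 2x² + 3x - 3
x₀ = 0.16, x₁ = 3.0

Secant formula: x_{n+1} = x_n - f(x_n)(x_n - x_{n-1})/(f(x_n) - f(x_{n-1}))

Iteration 1:
  f(0.160000) = -2.464704
  f(3.000000) = 51.000000
  x_2 = 3.000000 - 51.000000×(3.000000 - 0.160000)/(51.000000 - (-2.464704))
       = 0.290923
Iteration 2:
  f(3.000000) = 51.000000
  f(0.290923) = -1.933336
  x_3 = 0.290923 - (-1.933336)×(0.290923 - 3.000000)/(-1.933336 - 51.000000)
       = 0.389869
Iteration 3:
  f(0.290923) = -1.933336
  f(0.389869) = -1.467137
  x_4 = 0.389869 - (-1.467137)×(0.389869 - 0.290923)/(-1.467137 - (-1.933336))
       = 0.701255
Iteration 4:
  f(0.389869) = -1.467137
  f(0.701255) = 0.432129
  x_5 = 0.701255 - 0.432129×(0.701255 - 0.389869)/(0.432129 - (-1.467137))
       = 0.630407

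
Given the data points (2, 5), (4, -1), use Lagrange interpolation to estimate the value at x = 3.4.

Lagrange interpolation formula:
P(x) = Σ yᵢ × Lᵢ(x)
where Lᵢ(x) = Π_{j≠i} (x - xⱼ)/(xᵢ - xⱼ)

L_0(3.4) = (3.4 - 4)/(2 - 4) = 0.300000
L_1(3.4) = (3.4 - 2)/(4 - 2) = 0.700000

P(3.4) = 5×L_0(3.4) + (-1)×L_1(3.4)
P(3.4) = 0.800000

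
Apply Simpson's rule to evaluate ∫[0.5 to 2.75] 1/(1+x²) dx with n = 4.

f(x) = 1/(1+x²)
a = 0.5, b = 2.75, n = 4
h = (b - a)/n = 0.562500

Simpson's rule: (h/3)[f(x₀) + 4f(x₁) + 2f(x₂) + ... + f(xₙ)]

x_0 = 0.5000, f(x_0) = 0.800000, coefficient = 1
x_1 = 1.0625, f(x_1) = 0.469725, coefficient = 4
x_2 = 1.6250, f(x_2) = 0.274678, coefficient = 2
x_3 = 2.1875, f(x_3) = 0.172856, coefficient = 4
x_4 = 2.7500, f(x_4) = 0.116788, coefficient = 1

I ≈ (0.562500/3) × 4.036468 = 0.756838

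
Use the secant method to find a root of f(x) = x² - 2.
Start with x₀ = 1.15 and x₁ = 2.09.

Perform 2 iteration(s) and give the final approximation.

f(x) = x² - 2
x₀ = 1.15, x₁ = 2.09

Secant formula: x_{n+1} = x_n - f(x_n)(x_n - x_{n-1})/(f(x_n) - f(x_{n-1}))

Iteration 1:
  f(1.150000) = -0.677500
  f(2.090000) = 2.368100
  x_2 = 2.090000 - 2.368100×(2.090000 - 1.150000)/(2.368100 - (-0.677500))
       = 1.359105
Iteration 2:
  f(2.090000) = 2.368100
  f(1.359105) = -0.152834
  x_3 = 1.359105 - (-0.152834)×(1.359105 - 2.090000)/(-0.152834 - 2.368100)
       = 1.403416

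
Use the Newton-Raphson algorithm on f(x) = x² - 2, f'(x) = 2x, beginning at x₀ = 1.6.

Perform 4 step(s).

f(x) = x² - 2
f'(x) = 2x
x₀ = 1.6

Newton-Raphson formula: x_{n+1} = x_n - f(x_n)/f'(x_n)

Iteration 1:
  f(1.600000) = 0.560000
  f'(1.600000) = 3.200000
  x_1 = 1.600000 - 0.560000/3.200000 = 1.425000
Iteration 2:
  f(1.425000) = 0.030625
  f'(1.425000) = 2.850000
  x_2 = 1.425000 - 0.030625/2.850000 = 1.414254
Iteration 3:
  f(1.414254) = 0.000115
  f'(1.414254) = 2.828509
  x_3 = 1.414254 - 0.000115/2.828509 = 1.414214
Iteration 4:
  f(1.414214) = 0.000000
  f'(1.414214) = 2.828427
  x_4 = 1.414214 - 0.000000/2.828427 = 1.414214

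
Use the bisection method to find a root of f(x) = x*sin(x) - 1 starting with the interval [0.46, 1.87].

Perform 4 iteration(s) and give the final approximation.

f(x) = x*sin(x) - 1
Initial interval: [0.46, 1.87]

Iteration 1:
  c_1 = (0.460000 + 1.870000)/2 = 1.165000
  f(c_1) = f(1.165000) = 0.070388
  f(a) × f(c) < 0, new interval: [0.460000, 1.165000]
Iteration 2:
  c_2 = (0.460000 + 1.165000)/2 = 0.812500
  f(c_2) = f(0.812500) = -0.410118
  f(a) × f(c) ≥ 0, new interval: [0.812500, 1.165000]
Iteration 3:
  c_3 = (0.812500 + 1.165000)/2 = 0.988750
  f(c_3) = f(0.988750) = -0.174058
  f(a) × f(c) ≥ 0, new interval: [0.988750, 1.165000]
Iteration 4:
  c_4 = (0.988750 + 1.165000)/2 = 1.076875
  f(c_4) = f(1.076875) = -0.051832
  f(a) × f(c) ≥ 0, new interval: [1.076875, 1.165000]

After 4 iteration(s), the approximation is c_4 = 1.076875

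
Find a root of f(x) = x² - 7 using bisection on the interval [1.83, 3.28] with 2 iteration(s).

f(x) = x² - 7
Initial interval: [1.83, 3.28]

Iteration 1:
  c_1 = (1.830000 + 3.280000)/2 = 2.555000
  f(c_1) = f(2.555000) = -0.471975
  f(a) × f(c) ≥ 0, new interval: [2.555000, 3.280000]
Iteration 2:
  c_2 = (2.555000 + 3.280000)/2 = 2.917500
  f(c_2) = f(2.917500) = 1.511806
  f(a) × f(c) < 0, new interval: [2.555000, 2.917500]

After 2 iteration(s), the approximation is c_2 = 2.917500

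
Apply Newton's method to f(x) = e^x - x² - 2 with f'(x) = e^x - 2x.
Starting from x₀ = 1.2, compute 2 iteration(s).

f(x) = e^x - x² - 2
f'(x) = e^x - 2x
x₀ = 1.2

Newton-Raphson formula: x_{n+1} = x_n - f(x_n)/f'(x_n)

Iteration 1:
  f(1.200000) = -0.119883
  f'(1.200000) = 0.920117
  x_1 = 1.200000 - (-0.119883)/0.920117 = 1.330291
Iteration 2:
  f(1.330291) = 0.012470
  f'(1.330291) = 1.121562
  x_2 = 1.330291 - 0.012470/1.121562 = 1.319173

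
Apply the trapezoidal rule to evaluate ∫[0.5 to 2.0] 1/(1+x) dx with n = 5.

f(x) = 1/(1+x)
a = 0.5, b = 2.0, n = 5
h = (b - a)/n = 0.300000

Trapezoidal rule: (h/2)[f(x₀) + 2f(x₁) + 2f(x₂) + ... + f(xₙ)]

x_0 = 0.5000, f(x_0) = 0.666667, coefficient = 1
x_1 = 0.8000, f(x_1) = 0.555556, coefficient = 2
x_2 = 1.1000, f(x_2) = 0.476190, coefficient = 2
x_3 = 1.4000, f(x_3) = 0.416667, coefficient = 2
x_4 = 1.7000, f(x_4) = 0.370370, coefficient = 2
x_5 = 2.0000, f(x_5) = 0.333333, coefficient = 1

I ≈ (0.300000/2) × 4.637566 = 0.695635
Exact value: 0.693147
Error: 0.002488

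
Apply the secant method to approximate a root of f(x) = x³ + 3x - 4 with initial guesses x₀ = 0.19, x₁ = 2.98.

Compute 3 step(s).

f(x) = x³ + 3x - 4
x₀ = 0.19, x₁ = 2.98

Secant formula: x_{n+1} = x_n - f(x_n)(x_n - x_{n-1})/(f(x_n) - f(x_{n-1}))

Iteration 1:
  f(0.190000) = -3.423141
  f(2.980000) = 31.403592
  x_2 = 2.980000 - 31.403592×(2.980000 - 0.190000)/(31.403592 - (-3.423141))
       = 0.464231
Iteration 2:
  f(2.980000) = 31.403592
  f(0.464231) = -2.507261
  x_3 = 0.464231 - (-2.507261)×(0.464231 - 2.980000)/(-2.507261 - 31.403592)
       = 0.650239
Iteration 3:
  f(0.464231) = -2.507261
  f(0.650239) = -1.774356
  x_4 = 0.650239 - (-1.774356)×(0.650239 - 0.464231)/(-1.774356 - (-2.507261))
       = 1.100562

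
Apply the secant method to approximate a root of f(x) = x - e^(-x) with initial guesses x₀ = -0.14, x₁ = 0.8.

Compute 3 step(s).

f(x) = x - e^(-x)
x₀ = -0.14, x₁ = 0.8

Secant formula: x_{n+1} = x_n - f(x_n)(x_n - x_{n-1})/(f(x_n) - f(x_{n-1}))

Iteration 1:
  f(-0.140000) = -1.290274
  f(0.800000) = 0.350671
  x_2 = 0.800000 - 0.350671×(0.800000 - (-0.140000))/(0.350671 - (-1.290274))
       = 0.599121
Iteration 2:
  f(0.800000) = 0.350671
  f(0.599121) = 0.049827
  x_3 = 0.599121 - 0.049827×(0.599121 - 0.800000)/(0.049827 - 0.350671)
       = 0.565851
Iteration 3:
  f(0.599121) = 0.049827
  f(0.565851) = -0.002026
  x_4 = 0.565851 - (-0.002026)×(0.565851 - 0.599121)/(-0.002026 - 0.049827)
       = 0.567151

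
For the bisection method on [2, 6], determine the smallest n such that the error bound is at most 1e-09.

We need (b-a)/2^n ≤ 1e-09
(6 - 2)/2^n ≤ 1e-09
4/2^n ≤ 1e-09
2^n ≥ 4000000000
n ≥ log₂(4000000000) = 31.90
n ≥ 32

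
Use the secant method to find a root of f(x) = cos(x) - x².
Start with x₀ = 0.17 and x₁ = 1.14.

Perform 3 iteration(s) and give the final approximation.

f(x) = cos(x) - x²
x₀ = 0.17, x₁ = 1.14

Secant formula: x_{n+1} = x_n - f(x_n)(x_n - x_{n-1})/(f(x_n) - f(x_{n-1}))

Iteration 1:
  f(0.170000) = 0.956685
  f(1.140000) = -0.882005
  x_2 = 1.140000 - (-0.882005)×(1.140000 - 0.170000)/(-0.882005 - 0.956685)
       = 0.674699
Iteration 2:
  f(1.140000) = -0.882005
  f(0.674699) = 0.325677
  x_3 = 0.674699 - 0.325677×(0.674699 - 1.140000)/(0.325677 - (-0.882005))
       = 0.800177
Iteration 3:
  f(0.674699) = 0.325677
  f(0.800177) = 0.056297
  x_4 = 0.800177 - 0.056297×(0.800177 - 0.674699)/(0.056297 - 0.325677)
       = 0.826400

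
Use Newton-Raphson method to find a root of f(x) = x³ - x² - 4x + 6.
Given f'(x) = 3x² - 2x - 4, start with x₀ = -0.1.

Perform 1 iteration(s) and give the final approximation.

f(x) = x³ - x² - 4x + 6
f'(x) = 3x² - 2x - 4
x₀ = -0.1

Newton-Raphson formula: x_{n+1} = x_n - f(x_n)/f'(x_n)

Iteration 1:
  f(-0.100000) = 6.389000
  f'(-0.100000) = -3.770000
  x_1 = -0.100000 - 6.389000/(-3.770000) = 1.594695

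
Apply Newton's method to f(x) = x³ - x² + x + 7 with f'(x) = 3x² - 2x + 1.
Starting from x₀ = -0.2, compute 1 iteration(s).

f(x) = x³ - x² + x + 7
f'(x) = 3x² - 2x + 1
x₀ = -0.2

Newton-Raphson formula: x_{n+1} = x_n - f(x_n)/f'(x_n)

Iteration 1:
  f(-0.200000) = 6.752000
  f'(-0.200000) = 1.520000
  x_1 = -0.200000 - 6.752000/1.520000 = -4.642105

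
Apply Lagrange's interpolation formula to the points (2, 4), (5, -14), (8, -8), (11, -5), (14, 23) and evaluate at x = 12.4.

Lagrange interpolation formula:
P(x) = Σ yᵢ × Lᵢ(x)
where Lᵢ(x) = Π_{j≠i} (x - xⱼ)/(xᵢ - xⱼ)

L_0(12.4) = (12.4 - 5)/(2 - 5) × (12.4 - 8)/(2 - 8) × (12.4 - 11)/(2 - 11) × (12.4 - 14)/(2 - 14) = -0.037518
L_1(12.4) = (12.4 - 2)/(5 - 2) × (12.4 - 8)/(5 - 8) × (12.4 - 11)/(5 - 11) × (12.4 - 14)/(5 - 14) = 0.210910
L_2(12.4) = (12.4 - 2)/(8 - 2) × (12.4 - 5)/(8 - 5) × (12.4 - 11)/(8 - 11) × (12.4 - 14)/(8 - 14) = -0.532069
L_3(12.4) = (12.4 - 2)/(11 - 2) × (12.4 - 5)/(11 - 5) × (12.4 - 8)/(11 - 8) × (12.4 - 14)/(11 - 14) = 1.114812
L_4(12.4) = (12.4 - 2)/(14 - 2) × (12.4 - 5)/(14 - 5) × (12.4 - 8)/(14 - 8) × (12.4 - 11)/(14 - 11) = 0.243865

P(12.4) = 4×L_0(12.4) + (-14)×L_1(12.4) + (-8)×L_2(12.4) + (-5)×L_3(12.4) + 23×L_4(12.4)
P(12.4) = 1.188576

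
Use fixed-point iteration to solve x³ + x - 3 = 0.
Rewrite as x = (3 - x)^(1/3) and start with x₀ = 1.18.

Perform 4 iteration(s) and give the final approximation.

Equation: x³ + x - 3 = 0
Fixed-point form: x = (3 - x)^(1/3)
x₀ = 1.18

x_1 = g(1.180000) = 1.220929
x_2 = g(1.220929) = 1.211707
x_3 = g(1.211707) = 1.213797
x_4 = g(1.213797) = 1.213324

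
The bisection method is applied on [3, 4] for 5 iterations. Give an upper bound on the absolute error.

Bisection error bound: |error| ≤ (b-a)/2^n
|error| ≤ (4 - 3)/2^5 = 1/2^5
|error| ≤ 0.0312500000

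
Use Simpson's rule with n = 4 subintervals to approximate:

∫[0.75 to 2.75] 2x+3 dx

f(x) = 2x+3
a = 0.75, b = 2.75, n = 4
h = (b - a)/n = 0.500000

Simpson's rule: (h/3)[f(x₀) + 4f(x₁) + 2f(x₂) + ... + f(xₙ)]

x_0 = 0.7500, f(x_0) = 4.500000, coefficient = 1
x_1 = 1.2500, f(x_1) = 5.500000, coefficient = 4
x_2 = 1.7500, f(x_2) = 6.500000, coefficient = 2
x_3 = 2.2500, f(x_3) = 7.500000, coefficient = 4
x_4 = 2.7500, f(x_4) = 8.500000, coefficient = 1

I ≈ (0.500000/3) × 78.000000 = 13.000000
Exact value: 13.000000
Error: 0.000000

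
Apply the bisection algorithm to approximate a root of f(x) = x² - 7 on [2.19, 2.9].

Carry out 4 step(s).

f(x) = x² - 7
Initial interval: [2.19, 2.9]

Iteration 1:
  c_1 = (2.190000 + 2.900000)/2 = 2.545000
  f(c_1) = f(2.545000) = -0.522975
  f(a) × f(c) ≥ 0, new interval: [2.545000, 2.900000]
Iteration 2:
  c_2 = (2.545000 + 2.900000)/2 = 2.722500
  f(c_2) = f(2.722500) = 0.412006
  f(a) × f(c) < 0, new interval: [2.545000, 2.722500]
Iteration 3:
  c_3 = (2.545000 + 2.722500)/2 = 2.633750
  f(c_3) = f(2.633750) = -0.063361
  f(a) × f(c) ≥ 0, new interval: [2.633750, 2.722500]
Iteration 4:
  c_4 = (2.633750 + 2.722500)/2 = 2.678125
  f(c_4) = f(2.678125) = 0.172354
  f(a) × f(c) < 0, new interval: [2.633750, 2.678125]

After 4 iteration(s), the approximation is c_4 = 2.678125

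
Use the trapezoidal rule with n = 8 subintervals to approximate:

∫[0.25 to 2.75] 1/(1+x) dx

f(x) = 1/(1+x)
a = 0.25, b = 2.75, n = 8
h = (b - a)/n = 0.312500

Trapezoidal rule: (h/2)[f(x₀) + 2f(x₁) + 2f(x₂) + ... + f(xₙ)]

x_0 = 0.2500, f(x_0) = 0.800000, coefficient = 1
x_1 = 0.5625, f(x_1) = 0.640000, coefficient = 2
x_2 = 0.8750, f(x_2) = 0.533333, coefficient = 2
x_3 = 1.1875, f(x_3) = 0.457143, coefficient = 2
x_4 = 1.5000, f(x_4) = 0.400000, coefficient = 2
x_5 = 1.8125, f(x_5) = 0.355556, coefficient = 2
x_6 = 2.1250, f(x_6) = 0.320000, coefficient = 2
x_7 = 2.4375, f(x_7) = 0.290909, coefficient = 2
x_8 = 2.7500, f(x_8) = 0.266667, coefficient = 1

I ≈ (0.312500/2) × 7.060548 = 1.103211
Exact value: 1.098612
Error: 0.004598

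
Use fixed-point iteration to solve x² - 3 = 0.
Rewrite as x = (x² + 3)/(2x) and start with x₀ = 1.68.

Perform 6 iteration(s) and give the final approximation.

Equation: x² - 3 = 0
Fixed-point form: x = (x² + 3)/(2x)
x₀ = 1.68

x_1 = g(1.680000) = 1.732857
x_2 = g(1.732857) = 1.732051
x_3 = g(1.732051) = 1.732051
x_4 = g(1.732051) = 1.732051
x_5 = g(1.732051) = 1.732051
x_6 = g(1.732051) = 1.732051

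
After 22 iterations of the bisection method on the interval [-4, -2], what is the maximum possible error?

Bisection error bound: |error| ≤ (b-a)/2^n
|error| ≤ (-2 - (-4))/2^22 = 2/2^22
|error| ≤ 0.0000004768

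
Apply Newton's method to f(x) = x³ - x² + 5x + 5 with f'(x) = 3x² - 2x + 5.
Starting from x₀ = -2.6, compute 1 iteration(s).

f(x) = x³ - x² + 5x + 5
f'(x) = 3x² - 2x + 5
x₀ = -2.6

Newton-Raphson formula: x_{n+1} = x_n - f(x_n)/f'(x_n)

Iteration 1:
  f(-2.600000) = -32.336000
  f'(-2.600000) = 30.480000
  x_1 = -2.600000 - (-32.336000)/30.480000 = -1.539108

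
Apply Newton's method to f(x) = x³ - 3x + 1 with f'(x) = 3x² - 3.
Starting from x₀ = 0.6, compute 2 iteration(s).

f(x) = x³ - 3x + 1
f'(x) = 3x² - 3
x₀ = 0.6

Newton-Raphson formula: x_{n+1} = x_n - f(x_n)/f'(x_n)

Iteration 1:
  f(0.600000) = -0.584000
  f'(0.600000) = -1.920000
  x_1 = 0.600000 - (-0.584000)/(-1.920000) = 0.295833
Iteration 2:
  f(0.295833) = 0.138391
  f'(0.295833) = -2.737448
  x_2 = 0.295833 - 0.138391/(-2.737448) = 0.346388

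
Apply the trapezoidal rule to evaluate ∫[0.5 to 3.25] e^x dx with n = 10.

f(x) = e^x
a = 0.5, b = 3.25, n = 10
h = (b - a)/n = 0.275000

Trapezoidal rule: (h/2)[f(x₀) + 2f(x₁) + 2f(x₂) + ... + f(xₙ)]

x_0 = 0.5000, f(x_0) = 1.648721, coefficient = 1
x_1 = 0.7750, f(x_1) = 2.170592, coefficient = 2
x_2 = 1.0500, f(x_2) = 2.857651, coefficient = 2
x_3 = 1.3250, f(x_3) = 3.762185, coefficient = 2
x_4 = 1.6000, f(x_4) = 4.953032, coefficient = 2
x_5 = 1.8750, f(x_5) = 6.520819, coefficient = 2
x_6 = 2.1500, f(x_6) = 8.584858, coefficient = 2
x_7 = 2.4250, f(x_7) = 11.302229, coefficient = 2
x_8 = 2.7000, f(x_8) = 14.879732, coefficient = 2
x_9 = 2.9750, f(x_9) = 19.589623, coefficient = 2
x_10 = 3.2500, f(x_10) = 25.790340, coefficient = 1

I ≈ (0.275000/2) × 176.680507 = 24.293570
Exact value: 24.141619
Error: 0.151951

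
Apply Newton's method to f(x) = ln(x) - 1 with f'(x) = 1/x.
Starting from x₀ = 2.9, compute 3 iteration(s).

f(x) = ln(x) - 1
f'(x) = 1/x
x₀ = 2.9

Newton-Raphson formula: x_{n+1} = x_n - f(x_n)/f'(x_n)

Iteration 1:
  f(2.900000) = 0.064711
  f'(2.900000) = 0.344828
  x_1 = 2.900000 - 0.064711/0.344828 = 2.712339
Iteration 2:
  f(2.712339) = -0.002189
  f'(2.712339) = 0.368685
  x_2 = 2.712339 - (-0.002189)/0.368685 = 2.718275
Iteration 3:
  f(2.718275) = -0.000002
  f'(2.718275) = 0.367880
  x_3 = 2.718275 - (-0.000002)/0.367880 = 2.718282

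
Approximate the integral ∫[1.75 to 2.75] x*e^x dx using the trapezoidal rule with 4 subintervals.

f(x) = x*e^x
a = 1.75, b = 2.75, n = 4
h = (b - a)/n = 0.250000

Trapezoidal rule: (h/2)[f(x₀) + 2f(x₁) + 2f(x₂) + ... + f(xₙ)]

x_0 = 1.7500, f(x_0) = 10.070555, coefficient = 1
x_1 = 2.0000, f(x_1) = 14.778112, coefficient = 2
x_2 = 2.2500, f(x_2) = 21.347406, coefficient = 2
x_3 = 2.5000, f(x_3) = 30.456235, coefficient = 2
x_4 = 2.7500, f(x_4) = 43.017238, coefficient = 1

I ≈ (0.250000/2) × 186.251298 = 23.281412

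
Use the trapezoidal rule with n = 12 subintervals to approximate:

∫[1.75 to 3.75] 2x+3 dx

f(x) = 2x+3
a = 1.75, b = 3.75, n = 12
h = (b - a)/n = 0.166667

Trapezoidal rule: (h/2)[f(x₀) + 2f(x₁) + 2f(x₂) + ... + f(xₙ)]

x_0 = 1.7500, f(x_0) = 6.500000, coefficient = 1
x_1 = 1.9167, f(x_1) = 6.833333, coefficient = 2
x_2 = 2.0833, f(x_2) = 7.166667, coefficient = 2
x_3 = 2.2500, f(x_3) = 7.500000, coefficient = 2
x_4 = 2.4167, f(x_4) = 7.833333, coefficient = 2
x_5 = 2.5833, f(x_5) = 8.166667, coefficient = 2
x_6 = 2.7500, f(x_6) = 8.500000, coefficient = 2
x_7 = 2.9167, f(x_7) = 8.833333, coefficient = 2
x_8 = 3.0833, f(x_8) = 9.166667, coefficient = 2
x_9 = 3.2500, f(x_9) = 9.500000, coefficient = 2
x_10 = 3.4167, f(x_10) = 9.833333, coefficient = 2
x_11 = 3.5833, f(x_11) = 10.166667, coefficient = 2
x_12 = 3.7500, f(x_12) = 10.500000, coefficient = 1

I ≈ (0.166667/2) × 204.000000 = 17.000000
Exact value: 17.000000
Error: 0.000000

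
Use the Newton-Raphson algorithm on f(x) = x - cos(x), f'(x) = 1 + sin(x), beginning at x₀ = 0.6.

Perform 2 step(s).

f(x) = x - cos(x)
f'(x) = 1 + sin(x)
x₀ = 0.6

Newton-Raphson formula: x_{n+1} = x_n - f(x_n)/f'(x_n)

Iteration 1:
  f(0.600000) = -0.225336
  f'(0.600000) = 1.564642
  x_1 = 0.600000 - (-0.225336)/1.564642 = 0.744017
Iteration 2:
  f(0.744017) = 0.008264
  f'(0.744017) = 1.677249
  x_2 = 0.744017 - 0.008264/1.677249 = 0.739090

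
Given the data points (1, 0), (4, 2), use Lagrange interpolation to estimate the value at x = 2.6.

Lagrange interpolation formula:
P(x) = Σ yᵢ × Lᵢ(x)
where Lᵢ(x) = Π_{j≠i} (x - xⱼ)/(xᵢ - xⱼ)

L_0(2.6) = (2.6 - 4)/(1 - 4) = 0.466667
L_1(2.6) = (2.6 - 1)/(4 - 1) = 0.533333

P(2.6) = 0×L_0(2.6) + 2×L_1(2.6)
P(2.6) = 1.066667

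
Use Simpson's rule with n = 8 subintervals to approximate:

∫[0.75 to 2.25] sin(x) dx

f(x) = sin(x)
a = 0.75, b = 2.25, n = 8
h = (b - a)/n = 0.187500

Simpson's rule: (h/3)[f(x₀) + 4f(x₁) + 2f(x₂) + ... + f(xₙ)]

x_0 = 0.7500, f(x_0) = 0.681639, coefficient = 1
x_1 = 0.9375, f(x_1) = 0.806081, coefficient = 4
x_2 = 1.1250, f(x_2) = 0.902268, coefficient = 2
x_3 = 1.3125, f(x_3) = 0.966827, coefficient = 4
x_4 = 1.5000, f(x_4) = 0.997495, coefficient = 2
x_5 = 1.6875, f(x_5) = 0.993198, coefficient = 4
x_6 = 1.8750, f(x_6) = 0.954086, coefficient = 2
x_7 = 2.0625, f(x_7) = 0.881530, coefficient = 4
x_8 = 2.2500, f(x_8) = 0.778073, coefficient = 1

I ≈ (0.187500/3) × 21.757950 = 1.359872
Exact value: 1.359862
Error: 0.000009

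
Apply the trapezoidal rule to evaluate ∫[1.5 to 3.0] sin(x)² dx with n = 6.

f(x) = sin(x)²
a = 1.5, b = 3.0, n = 6
h = (b - a)/n = 0.250000

Trapezoidal rule: (h/2)[f(x₀) + 2f(x₁) + 2f(x₂) + ... + f(xₙ)]

x_0 = 1.5000, f(x_0) = 0.994996, coefficient = 1
x_1 = 1.7500, f(x_1) = 0.968228, coefficient = 2
x_2 = 2.0000, f(x_2) = 0.826822, coefficient = 2
x_3 = 2.2500, f(x_3) = 0.605398, coefficient = 2
x_4 = 2.5000, f(x_4) = 0.358169, coefficient = 2
x_5 = 2.7500, f(x_5) = 0.145665, coefficient = 2
x_6 = 3.0000, f(x_6) = 0.019915, coefficient = 1

I ≈ (0.250000/2) × 6.823475 = 0.852934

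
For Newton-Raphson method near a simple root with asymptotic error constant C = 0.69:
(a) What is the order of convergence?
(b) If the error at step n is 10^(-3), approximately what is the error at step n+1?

(a) Newton-Raphson has quadratic (order 2) convergence near simple roots.
    This means |e_{n+1}| ≈ C|e_n|².

(b) With |e_n| = 10^(-3) and C = 0.69:
    |e_{n+1}| ≈ 0.69 × (10^(-3))² = 0.69 × 10^(-6)

(a) 2 (quadratic); (b) |e_{n+1}| ≈ 6.900e-07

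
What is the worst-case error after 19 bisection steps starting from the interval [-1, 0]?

Bisection error bound: |error| ≤ (b-a)/2^n
|error| ≤ (0 - (-1))/2^19 = 1/2^19
|error| ≤ 0.0000019073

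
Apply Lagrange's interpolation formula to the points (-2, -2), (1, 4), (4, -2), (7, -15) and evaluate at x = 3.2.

Lagrange interpolation formula:
P(x) = Σ yᵢ × Lᵢ(x)
where Lᵢ(x) = Π_{j≠i} (x - xⱼ)/(xᵢ - xⱼ)

L_0(3.2) = (3.2 - 1)/(-2 - 1) × (3.2 - 4)/(-2 - 4) × (3.2 - 7)/(-2 - 7) = -0.041284
L_1(3.2) = (3.2 - (-2))/(1 - (-2)) × (3.2 - 4)/(1 - 4) × (3.2 - 7)/(1 - 7) = 0.292741
L_2(3.2) = (3.2 - (-2))/(4 - (-2)) × (3.2 - 1)/(4 - 1) × (3.2 - 7)/(4 - 7) = 0.805037
L_3(3.2) = (3.2 - (-2))/(7 - (-2)) × (3.2 - 1)/(7 - 1) × (3.2 - 4)/(7 - 4) = -0.056494

P(3.2) = (-2)×L_0(3.2) + 4×L_1(3.2) + (-2)×L_2(3.2) + (-15)×L_3(3.2)
P(3.2) = 0.490864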